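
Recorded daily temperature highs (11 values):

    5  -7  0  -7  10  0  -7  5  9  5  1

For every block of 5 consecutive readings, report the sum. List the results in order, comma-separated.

1, -4, -4, 1, 17, 12, 13

Sliding a size-5 window across the 11 values:
[5, -7, 0, -7, 10] → sum 1
[-7, 0, -7, 10, 0] → sum -4
[0, -7, 10, 0, -7] → sum -4
[-7, 10, 0, -7, 5] → sum 1
[10, 0, -7, 5, 9] → sum 17
[0, -7, 5, 9, 5] → sum 12
[-7, 5, 9, 5, 1] → sum 13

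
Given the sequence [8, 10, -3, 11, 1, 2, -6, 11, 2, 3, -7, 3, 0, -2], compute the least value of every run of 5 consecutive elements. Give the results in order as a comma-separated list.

-3, -3, -6, -6, -6, -6, -7, -7, -7, -7

(8, 10, -3, 11, 1) → min -3
(10, -3, 11, 1, 2) → min -3
(-3, 11, 1, 2, -6) → min -6
(11, 1, 2, -6, 11) → min -6
(1, 2, -6, 11, 2) → min -6
(2, -6, 11, 2, 3) → min -6
(-6, 11, 2, 3, -7) → min -7
(11, 2, 3, -7, 3) → min -7
(2, 3, -7, 3, 0) → min -7
(3, -7, 3, 0, -2) → min -7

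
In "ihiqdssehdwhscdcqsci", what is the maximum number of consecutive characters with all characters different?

[i] len 1
[i, h] len 2
[h, i] len 2
[h, i, q] len 3
[h, i, q, d] len 4
[h, i, q, d, s] len 5
[s] len 1
[s, e] len 2
[s, e, h] len 3
[s, e, h, d] len 4
[s, e, h, d, w] len 5
[d, w, h] len 3
[d, w, h, s] len 4
[d, w, h, s, c] len 5
[w, h, s, c, d] len 5
[d, c] len 2
[d, c, q] len 3
[d, c, q, s] len 4
[q, s, c] len 3
[q, s, c, i] len 4
Longest all-distinct length: 5.

5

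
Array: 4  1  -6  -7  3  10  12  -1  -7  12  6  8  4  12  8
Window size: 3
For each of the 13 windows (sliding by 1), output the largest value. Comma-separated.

(4, 1, -6) → max 4
(1, -6, -7) → max 1
(-6, -7, 3) → max 3
(-7, 3, 10) → max 10
(3, 10, 12) → max 12
(10, 12, -1) → max 12
(12, -1, -7) → max 12
(-1, -7, 12) → max 12
(-7, 12, 6) → max 12
(12, 6, 8) → max 12
(6, 8, 4) → max 8
(8, 4, 12) → max 12
(4, 12, 8) → max 12

4, 1, 3, 10, 12, 12, 12, 12, 12, 12, 8, 12, 12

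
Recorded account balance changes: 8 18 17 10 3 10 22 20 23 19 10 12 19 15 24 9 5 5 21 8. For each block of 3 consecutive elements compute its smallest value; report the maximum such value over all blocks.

20

(8, 18, 17) → min 8
(18, 17, 10) → min 10
(17, 10, 3) → min 3
(10, 3, 10) → min 3
(3, 10, 22) → min 3
(10, 22, 20) → min 10
(22, 20, 23) → min 20
(20, 23, 19) → min 19
(23, 19, 10) → min 10
(19, 10, 12) → min 10
(10, 12, 19) → min 10
(12, 19, 15) → min 12
(19, 15, 24) → min 15
(15, 24, 9) → min 9
(24, 9, 5) → min 5
(9, 5, 5) → min 5
(5, 5, 21) → min 5
(5, 21, 8) → min 5
Maximum of these is 20.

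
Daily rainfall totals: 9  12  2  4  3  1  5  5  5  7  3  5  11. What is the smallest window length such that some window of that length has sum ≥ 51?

10

Extend right; whenever the sum reaches 51, record the length and shrink from the left:
add 9: running sum 9 < 51
add 12: running sum 21 < 51
add 2: running sum 23 < 51
add 4: running sum 27 < 51
add 3: running sum 30 < 51
add 1: running sum 31 < 51
add 5: running sum 36 < 51
add 5: running sum 41 < 51
add 5: running sum 46 < 51
end 9: [9, 12, 2, 4, 3, 1, 5, 5, 5, 7] sum 53, len 10
end 10: [9, 12, 2, 4, 3, 1, 5, 5, 5, 7, 3] sum 56, len 11
end 11: [12, 2, 4, 3, 1, 5, 5, 5, 7, 3, 5] sum 52, len 11
end 12: [2, 4, 3, 1, 5, 5, 5, 7, 3, 5, 11] sum 51, len 11
Shortest qualifying length: 10.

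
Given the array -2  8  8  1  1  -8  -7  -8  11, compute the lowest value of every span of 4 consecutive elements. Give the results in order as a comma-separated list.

-2 8 8 1 → min -2
8 8 1 1 → min 1
8 1 1 -8 → min -8
1 1 -8 -7 → min -8
1 -8 -7 -8 → min -8
-8 -7 -8 11 → min -8

-2, 1, -8, -8, -8, -8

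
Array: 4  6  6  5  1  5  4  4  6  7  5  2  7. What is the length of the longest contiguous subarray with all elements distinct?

add 4: [4] len 1
add 6: [4, 6] len 2
add 6 (repeat 6, move left end past it): [6] len 1
add 5: [6, 5] len 2
add 1: [6, 5, 1] len 3
add 5 (repeat 5, move left end past it): [1, 5] len 2
add 4: [1, 5, 4] len 3
add 4 (repeat 4, move left end past it): [4] len 1
add 6: [4, 6] len 2
add 7: [4, 6, 7] len 3
add 5: [4, 6, 7, 5] len 4
add 2: [4, 6, 7, 5, 2] len 5
add 7 (repeat 7, move left end past it): [5, 2, 7] len 3
Longest all-distinct length: 5.

5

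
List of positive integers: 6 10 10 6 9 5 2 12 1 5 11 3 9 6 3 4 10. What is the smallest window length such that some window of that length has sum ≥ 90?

add 6: running sum 6 < 90
add 10: running sum 16 < 90
add 10: running sum 26 < 90
add 6: running sum 32 < 90
add 9: running sum 41 < 90
add 5: running sum 46 < 90
add 2: running sum 48 < 90
add 12: running sum 60 < 90
add 1: running sum 61 < 90
add 5: running sum 66 < 90
add 11: running sum 77 < 90
add 3: running sum 80 < 90
add 9: running sum 89 < 90
add 6: shortest ending here [6, 10, 10, 6, 9, 5, 2, 12, 1, 5, 11, 3, 9, 6] sum 95, len 14
add 3: shortest ending here [10, 10, 6, 9, 5, 2, 12, 1, 5, 11, 3, 9, 6, 3] sum 92, len 14
add 4: shortest ending here [10, 10, 6, 9, 5, 2, 12, 1, 5, 11, 3, 9, 6, 3, 4] sum 96, len 15
add 10: shortest ending here [10, 6, 9, 5, 2, 12, 1, 5, 11, 3, 9, 6, 3, 4, 10] sum 96, len 15
Shortest qualifying length: 14.

14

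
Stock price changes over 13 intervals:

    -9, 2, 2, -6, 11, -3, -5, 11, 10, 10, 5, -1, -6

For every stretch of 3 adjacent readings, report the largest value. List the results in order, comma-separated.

2, 2, 11, 11, 11, 11, 11, 11, 10, 10, 5

Sliding a size-3 window across the 13 values:
-9 2 2 → max 2
2 2 -6 → max 2
2 -6 11 → max 11
-6 11 -3 → max 11
11 -3 -5 → max 11
-3 -5 11 → max 11
-5 11 10 → max 11
11 10 10 → max 11
10 10 5 → max 10
10 5 -1 → max 10
5 -1 -6 → max 5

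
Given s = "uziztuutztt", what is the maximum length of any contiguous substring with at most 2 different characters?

[u] 1 distinct, len 1
[u, z] 2 distinct, len 2
[z, i] 2 distinct, len 2
[z, i, z] 2 distinct, len 3
[z, t] 2 distinct, len 2
[t, u] 2 distinct, len 2
[t, u, u] 2 distinct, len 3
[t, u, u, t] 2 distinct, len 4
[t, z] 2 distinct, len 2
[t, z, t] 2 distinct, len 3
[t, z, t, t] 2 distinct, len 4
Longest length with ≤2 distinct: 4.

4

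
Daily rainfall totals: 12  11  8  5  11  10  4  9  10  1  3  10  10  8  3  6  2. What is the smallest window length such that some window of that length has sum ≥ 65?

Extend right; whenever the sum reaches 65, record the length and shrink from the left:
add 12: running sum 12 < 65
add 11: running sum 23 < 65
add 8: running sum 31 < 65
add 5: running sum 36 < 65
add 11: running sum 47 < 65
add 10: running sum 57 < 65
add 4: running sum 61 < 65
end 7: [12, 11, 8, 5, 11, 10, 4, 9] sum 70, len 8
end 8: [11, 8, 5, 11, 10, 4, 9, 10] sum 68, len 8
end 9: [11, 8, 5, 11, 10, 4, 9, 10, 1] sum 69, len 9
end 10: [11, 8, 5, 11, 10, 4, 9, 10, 1, 3] sum 72, len 10
end 11: [8, 5, 11, 10, 4, 9, 10, 1, 3, 10] sum 71, len 10
end 12: [11, 10, 4, 9, 10, 1, 3, 10, 10] sum 68, len 9
end 13: [10, 4, 9, 10, 1, 3, 10, 10, 8] sum 65, len 9
end 14: [10, 4, 9, 10, 1, 3, 10, 10, 8, 3] sum 68, len 10
end 15: [10, 4, 9, 10, 1, 3, 10, 10, 8, 3, 6] sum 74, len 11
end 16: [4, 9, 10, 1, 3, 10, 10, 8, 3, 6, 2] sum 66, len 11
Shortest qualifying length: 8.

8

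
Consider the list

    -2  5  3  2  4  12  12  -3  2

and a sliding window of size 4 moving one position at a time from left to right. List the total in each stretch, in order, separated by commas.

8, 14, 21, 30, 25, 23

-2 5 3 2 → sum 8
5 3 2 4 → sum 14
3 2 4 12 → sum 21
2 4 12 12 → sum 30
4 12 12 -3 → sum 25
12 12 -3 2 → sum 23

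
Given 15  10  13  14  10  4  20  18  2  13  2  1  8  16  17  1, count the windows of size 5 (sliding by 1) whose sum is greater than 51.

6

[15, 10, 13, 14, 10] → sum 62  > 51 ✓
[10, 13, 14, 10, 4] → sum 51
[13, 14, 10, 4, 20] → sum 61  > 51 ✓
[14, 10, 4, 20, 18] → sum 66  > 51 ✓
[10, 4, 20, 18, 2] → sum 54  > 51 ✓
[4, 20, 18, 2, 13] → sum 57  > 51 ✓
[20, 18, 2, 13, 2] → sum 55  > 51 ✓
[18, 2, 13, 2, 1] → sum 36
[2, 13, 2, 1, 8] → sum 26
[13, 2, 1, 8, 16] → sum 40
[2, 1, 8, 16, 17] → sum 44
[1, 8, 16, 17, 1] → sum 43
6 windows satisfy the condition.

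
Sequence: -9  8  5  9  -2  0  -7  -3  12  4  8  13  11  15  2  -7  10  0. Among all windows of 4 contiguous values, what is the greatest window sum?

(-9, 8, 5, 9) → sum 13
(8, 5, 9, -2) → sum 20
(5, 9, -2, 0) → sum 12
(9, -2, 0, -7) → sum 0
(-2, 0, -7, -3) → sum -12
(0, -7, -3, 12) → sum 2
(-7, -3, 12, 4) → sum 6
(-3, 12, 4, 8) → sum 21
(12, 4, 8, 13) → sum 37
(4, 8, 13, 11) → sum 36
(8, 13, 11, 15) → sum 47
(13, 11, 15, 2) → sum 41
(11, 15, 2, -7) → sum 21
(15, 2, -7, 10) → sum 20
(2, -7, 10, 0) → sum 5
Greatest of these is 47.

47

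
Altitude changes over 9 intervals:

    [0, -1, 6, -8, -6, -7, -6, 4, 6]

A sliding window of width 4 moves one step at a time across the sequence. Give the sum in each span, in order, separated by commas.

-3, -9, -15, -27, -15, -3

[0, -1, 6, -8] → sum -3
[-1, 6, -8, -6] → sum -9
[6, -8, -6, -7] → sum -15
[-8, -6, -7, -6] → sum -27
[-6, -7, -6, 4] → sum -15
[-7, -6, 4, 6] → sum -3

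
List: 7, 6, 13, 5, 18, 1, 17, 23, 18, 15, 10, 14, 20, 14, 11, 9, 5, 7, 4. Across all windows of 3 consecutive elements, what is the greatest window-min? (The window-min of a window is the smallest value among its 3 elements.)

17

7 6 13 → min 6
6 13 5 → min 5
13 5 18 → min 5
5 18 1 → min 1
18 1 17 → min 1
1 17 23 → min 1
17 23 18 → min 17
23 18 15 → min 15
18 15 10 → min 10
15 10 14 → min 10
10 14 20 → min 10
14 20 14 → min 14
20 14 11 → min 11
14 11 9 → min 9
11 9 5 → min 5
9 5 7 → min 5
5 7 4 → min 4
Greatest of these is 17.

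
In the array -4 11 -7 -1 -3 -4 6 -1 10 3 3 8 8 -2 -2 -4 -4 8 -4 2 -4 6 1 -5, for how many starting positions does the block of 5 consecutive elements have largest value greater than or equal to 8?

(-4, 11, -7, -1, -3) → max 11  ≥ 8 ✓
(11, -7, -1, -3, -4) → max 11  ≥ 8 ✓
(-7, -1, -3, -4, 6) → max 6
(-1, -3, -4, 6, -1) → max 6
(-3, -4, 6, -1, 10) → max 10  ≥ 8 ✓
(-4, 6, -1, 10, 3) → max 10  ≥ 8 ✓
(6, -1, 10, 3, 3) → max 10  ≥ 8 ✓
(-1, 10, 3, 3, 8) → max 10  ≥ 8 ✓
(10, 3, 3, 8, 8) → max 10  ≥ 8 ✓
(3, 3, 8, 8, -2) → max 8  ≥ 8 ✓
(3, 8, 8, -2, -2) → max 8  ≥ 8 ✓
(8, 8, -2, -2, -4) → max 8  ≥ 8 ✓
(8, -2, -2, -4, -4) → max 8  ≥ 8 ✓
(-2, -2, -4, -4, 8) → max 8  ≥ 8 ✓
(-2, -4, -4, 8, -4) → max 8  ≥ 8 ✓
(-4, -4, 8, -4, 2) → max 8  ≥ 8 ✓
(-4, 8, -4, 2, -4) → max 8  ≥ 8 ✓
(8, -4, 2, -4, 6) → max 8  ≥ 8 ✓
(-4, 2, -4, 6, 1) → max 6
(2, -4, 6, 1, -5) → max 6
16 windows satisfy the condition.

16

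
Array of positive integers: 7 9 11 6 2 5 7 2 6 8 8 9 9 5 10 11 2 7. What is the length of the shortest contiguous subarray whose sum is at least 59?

7

Extend right; whenever the sum reaches 59, record the length and shrink from the left:
add 7: running sum 7 < 59
add 9: running sum 16 < 59
add 11: running sum 27 < 59
add 6: running sum 33 < 59
add 2: running sum 35 < 59
add 5: running sum 40 < 59
add 7: running sum 47 < 59
add 2: running sum 49 < 59
add 6: running sum 55 < 59
end 9: [7, 9, 11, 6, 2, 5, 7, 2, 6, 8] sum 63, len 10
end 10: [9, 11, 6, 2, 5, 7, 2, 6, 8, 8] sum 64, len 10
end 11: [11, 6, 2, 5, 7, 2, 6, 8, 8, 9] sum 64, len 10
end 12: [6, 2, 5, 7, 2, 6, 8, 8, 9, 9] sum 62, len 10
end 13: [5, 7, 2, 6, 8, 8, 9, 9, 5] sum 59, len 9
end 14: [7, 2, 6, 8, 8, 9, 9, 5, 10] sum 64, len 9
end 15: [8, 8, 9, 9, 5, 10, 11] sum 60, len 7
end 16: [8, 8, 9, 9, 5, 10, 11, 2] sum 62, len 8
end 17: [8, 9, 9, 5, 10, 11, 2, 7] sum 61, len 8
Shortest qualifying length: 7.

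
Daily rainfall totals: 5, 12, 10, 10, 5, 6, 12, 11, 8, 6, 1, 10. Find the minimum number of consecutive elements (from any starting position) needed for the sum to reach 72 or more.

add 5: running sum 5 < 72
add 12: running sum 17 < 72
add 10: running sum 27 < 72
add 10: running sum 37 < 72
add 5: running sum 42 < 72
add 6: running sum 48 < 72
add 12: running sum 60 < 72
add 11: running sum 71 < 72
end 8: [12, 10, 10, 5, 6, 12, 11, 8] sum 74, len 8
end 9: [12, 10, 10, 5, 6, 12, 11, 8, 6] sum 80, len 9
end 10: [12, 10, 10, 5, 6, 12, 11, 8, 6, 1] sum 81, len 10
end 11: [10, 10, 5, 6, 12, 11, 8, 6, 1, 10] sum 79, len 10
Shortest qualifying length: 8.

8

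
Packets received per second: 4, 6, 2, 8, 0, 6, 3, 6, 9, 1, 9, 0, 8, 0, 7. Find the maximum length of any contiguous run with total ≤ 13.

3

[4] sum 4 len 1
[4, 6] sum 10 len 2
[4, 6, 2] sum 12 len 3
[2, 8] sum 10 len 2
[2, 8, 0] sum 10 len 3
[0, 6] sum 6 len 2
[0, 6, 3] sum 9 len 3
[3, 6] sum 9 len 2
[9] sum 9 len 1
[9, 1] sum 10 len 2
[1, 9] sum 10 len 2
[1, 9, 0] sum 10 len 3
[0, 8] sum 8 len 2
[0, 8, 0] sum 8 len 3
[0, 7] sum 7 len 2
Longest length seen: 3.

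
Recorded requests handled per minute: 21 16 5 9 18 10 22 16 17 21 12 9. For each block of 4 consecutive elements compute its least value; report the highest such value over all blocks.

21 16 5 9 → min 5
16 5 9 18 → min 5
5 9 18 10 → min 5
9 18 10 22 → min 9
18 10 22 16 → min 10
10 22 16 17 → min 10
22 16 17 21 → min 16
16 17 21 12 → min 12
17 21 12 9 → min 9
Highest of these is 16.

16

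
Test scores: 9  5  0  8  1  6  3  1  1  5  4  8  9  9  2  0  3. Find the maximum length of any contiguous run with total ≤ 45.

11

Extend to the right; shrink from the left whenever the sum exceeds 45:
add 9: [9] sum 9, len 1
add 5: [9, 5] sum 14, len 2
add 0: [9, 5, 0] sum 14, len 3
add 8: [9, 5, 0, 8] sum 22, len 4
add 1: [9, 5, 0, 8, 1] sum 23, len 5
add 6: [9, 5, 0, 8, 1, 6] sum 29, len 6
add 3: [9, 5, 0, 8, 1, 6, 3] sum 32, len 7
add 1: [9, 5, 0, 8, 1, 6, 3, 1] sum 33, len 8
add 1: [9, 5, 0, 8, 1, 6, 3, 1, 1] sum 34, len 9
add 5: [9, 5, 0, 8, 1, 6, 3, 1, 1, 5] sum 39, len 10
add 4: [9, 5, 0, 8, 1, 6, 3, 1, 1, 5, 4] sum 43, len 11
add 8: [5, 0, 8, 1, 6, 3, 1, 1, 5, 4, 8] sum 42, len 11
add 9: [1, 6, 3, 1, 1, 5, 4, 8, 9] sum 38, len 9
add 9: [3, 1, 1, 5, 4, 8, 9, 9] sum 40, len 8
add 2: [3, 1, 1, 5, 4, 8, 9, 9, 2] sum 42, len 9
add 0: [3, 1, 1, 5, 4, 8, 9, 9, 2, 0] sum 42, len 10
add 3: [3, 1, 1, 5, 4, 8, 9, 9, 2, 0, 3] sum 45, len 11
Longest length seen: 11.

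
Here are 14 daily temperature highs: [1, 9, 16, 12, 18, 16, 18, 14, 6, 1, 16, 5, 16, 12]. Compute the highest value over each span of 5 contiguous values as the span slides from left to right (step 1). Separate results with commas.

Sliding a size-5 window across the 14 values:
(1, 9, 16, 12, 18) → max 18
(9, 16, 12, 18, 16) → max 18
(16, 12, 18, 16, 18) → max 18
(12, 18, 16, 18, 14) → max 18
(18, 16, 18, 14, 6) → max 18
(16, 18, 14, 6, 1) → max 18
(18, 14, 6, 1, 16) → max 18
(14, 6, 1, 16, 5) → max 16
(6, 1, 16, 5, 16) → max 16
(1, 16, 5, 16, 12) → max 16

18, 18, 18, 18, 18, 18, 18, 16, 16, 16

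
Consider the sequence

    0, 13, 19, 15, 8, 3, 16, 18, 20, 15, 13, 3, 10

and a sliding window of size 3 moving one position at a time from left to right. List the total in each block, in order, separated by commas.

32, 47, 42, 26, 27, 37, 54, 53, 48, 31, 26

Sliding a size-3 window across the 13 values:
[0, 13, 19] → sum 32
[13, 19, 15] → sum 47
[19, 15, 8] → sum 42
[15, 8, 3] → sum 26
[8, 3, 16] → sum 27
[3, 16, 18] → sum 37
[16, 18, 20] → sum 54
[18, 20, 15] → sum 53
[20, 15, 13] → sum 48
[15, 13, 3] → sum 31
[13, 3, 10] → sum 26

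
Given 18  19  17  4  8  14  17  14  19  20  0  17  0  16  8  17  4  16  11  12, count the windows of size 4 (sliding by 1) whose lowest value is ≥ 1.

(18, 19, 17, 4) → min 4  ≥ 1 ✓
(19, 17, 4, 8) → min 4  ≥ 1 ✓
(17, 4, 8, 14) → min 4  ≥ 1 ✓
(4, 8, 14, 17) → min 4  ≥ 1 ✓
(8, 14, 17, 14) → min 8  ≥ 1 ✓
(14, 17, 14, 19) → min 14  ≥ 1 ✓
(17, 14, 19, 20) → min 14  ≥ 1 ✓
(14, 19, 20, 0) → min 0
(19, 20, 0, 17) → min 0
(20, 0, 17, 0) → min 0
(0, 17, 0, 16) → min 0
(17, 0, 16, 8) → min 0
(0, 16, 8, 17) → min 0
(16, 8, 17, 4) → min 4  ≥ 1 ✓
(8, 17, 4, 16) → min 4  ≥ 1 ✓
(17, 4, 16, 11) → min 4  ≥ 1 ✓
(4, 16, 11, 12) → min 4  ≥ 1 ✓
11 windows satisfy the condition.

11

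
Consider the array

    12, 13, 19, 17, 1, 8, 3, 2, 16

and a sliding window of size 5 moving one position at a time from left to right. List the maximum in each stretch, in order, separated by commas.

19, 19, 19, 17, 16

[12, 13, 19, 17, 1] → max 19
[13, 19, 17, 1, 8] → max 19
[19, 17, 1, 8, 3] → max 19
[17, 1, 8, 3, 2] → max 17
[1, 8, 3, 2, 16] → max 16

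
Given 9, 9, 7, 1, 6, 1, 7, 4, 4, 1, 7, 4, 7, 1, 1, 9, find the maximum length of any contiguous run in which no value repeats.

4

[9] len 1
[9] len 1
[9, 7] len 2
[9, 7, 1] len 3
[9, 7, 1, 6] len 4
[6, 1] len 2
[6, 1, 7] len 3
[6, 1, 7, 4] len 4
[4] len 1
[4, 1] len 2
[4, 1, 7] len 3
[1, 7, 4] len 3
[4, 7] len 2
[4, 7, 1] len 3
[1] len 1
[1, 9] len 2
Longest all-distinct length: 4.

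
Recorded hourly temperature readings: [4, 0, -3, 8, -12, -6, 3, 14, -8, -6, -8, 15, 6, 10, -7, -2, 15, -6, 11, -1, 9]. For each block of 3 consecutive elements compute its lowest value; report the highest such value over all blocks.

6

Window mins for each of the 19 positions:
(4, 0, -3) → min -3
(0, -3, 8) → min -3
(-3, 8, -12) → min -12
(8, -12, -6) → min -12
(-12, -6, 3) → min -12
(-6, 3, 14) → min -6
(3, 14, -8) → min -8
(14, -8, -6) → min -8
(-8, -6, -8) → min -8
(-6, -8, 15) → min -8
(-8, 15, 6) → min -8
(15, 6, 10) → min 6
(6, 10, -7) → min -7
(10, -7, -2) → min -7
(-7, -2, 15) → min -7
(-2, 15, -6) → min -6
(15, -6, 11) → min -6
(-6, 11, -1) → min -6
(11, -1, 9) → min -1
Highest of these is 6.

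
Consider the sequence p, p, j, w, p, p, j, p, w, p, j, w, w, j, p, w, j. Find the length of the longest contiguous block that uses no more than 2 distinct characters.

add p: window [p] (1 distinct), len 1
add p: window [p, p] (1 distinct), len 2
add j: window [p, p, j] (2 distinct), len 3
add w: window [j, w] (2 distinct), len 2
add p: window [w, p] (2 distinct), len 2
add p: window [w, p, p] (2 distinct), len 3
add j: window [p, p, j] (2 distinct), len 3
add p: window [p, p, j, p] (2 distinct), len 4
add w: window [p, w] (2 distinct), len 2
add p: window [p, w, p] (2 distinct), len 3
add j: window [p, j] (2 distinct), len 2
add w: window [j, w] (2 distinct), len 2
add w: window [j, w, w] (2 distinct), len 3
add j: window [j, w, w, j] (2 distinct), len 4
add p: window [j, p] (2 distinct), len 2
add w: window [p, w] (2 distinct), len 2
add j: window [w, j] (2 distinct), len 2
Longest length with ≤2 distinct: 4.

4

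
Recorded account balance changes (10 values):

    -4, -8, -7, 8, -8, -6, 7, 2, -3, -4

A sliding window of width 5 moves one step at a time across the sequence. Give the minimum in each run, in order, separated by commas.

(-4, -8, -7, 8, -8) → min -8
(-8, -7, 8, -8, -6) → min -8
(-7, 8, -8, -6, 7) → min -8
(8, -8, -6, 7, 2) → min -8
(-8, -6, 7, 2, -3) → min -8
(-6, 7, 2, -3, -4) → min -6

-8, -8, -8, -8, -8, -6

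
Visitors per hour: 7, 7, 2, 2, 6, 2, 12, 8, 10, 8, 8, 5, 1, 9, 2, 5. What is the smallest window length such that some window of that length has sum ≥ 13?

2

add 7: running sum 7 < 13
end 1: [7, 7] sum 14, len 2
end 2: [7, 7, 2] sum 16, len 3
end 3: [7, 7, 2, 2] sum 18, len 4
end 4: [7, 2, 2, 6] sum 17, len 4
end 5: [7, 2, 2, 6, 2] sum 19, len 5
end 6: [2, 12] sum 14, len 2
end 7: [12, 8] sum 20, len 2
end 8: [8, 10] sum 18, len 2
end 9: [10, 8] sum 18, len 2
end 10: [8, 8] sum 16, len 2
end 11: [8, 5] sum 13, len 2
end 12: [8, 5, 1] sum 14, len 3
end 13: [5, 1, 9] sum 15, len 3
end 14: [5, 1, 9, 2] sum 17, len 4
end 15: [9, 2, 5] sum 16, len 3
Shortest qualifying length: 2.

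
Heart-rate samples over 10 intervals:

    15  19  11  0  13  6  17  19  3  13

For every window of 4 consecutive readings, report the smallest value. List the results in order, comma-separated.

0, 0, 0, 0, 6, 3, 3

[15, 19, 11, 0] → min 0
[19, 11, 0, 13] → min 0
[11, 0, 13, 6] → min 0
[0, 13, 6, 17] → min 0
[13, 6, 17, 19] → min 6
[6, 17, 19, 3] → min 3
[17, 19, 3, 13] → min 3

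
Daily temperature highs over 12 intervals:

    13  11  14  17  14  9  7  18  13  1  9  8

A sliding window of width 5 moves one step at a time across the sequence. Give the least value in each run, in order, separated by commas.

13 11 14 17 14 → min 11
11 14 17 14 9 → min 9
14 17 14 9 7 → min 7
17 14 9 7 18 → min 7
14 9 7 18 13 → min 7
9 7 18 13 1 → min 1
7 18 13 1 9 → min 1
18 13 1 9 8 → min 1

11, 9, 7, 7, 7, 1, 1, 1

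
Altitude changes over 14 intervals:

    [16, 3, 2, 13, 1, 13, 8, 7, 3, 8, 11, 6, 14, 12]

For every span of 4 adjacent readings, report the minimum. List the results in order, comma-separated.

[16, 3, 2, 13] → min 2
[3, 2, 13, 1] → min 1
[2, 13, 1, 13] → min 1
[13, 1, 13, 8] → min 1
[1, 13, 8, 7] → min 1
[13, 8, 7, 3] → min 3
[8, 7, 3, 8] → min 3
[7, 3, 8, 11] → min 3
[3, 8, 11, 6] → min 3
[8, 11, 6, 14] → min 6
[11, 6, 14, 12] → min 6

2, 1, 1, 1, 1, 3, 3, 3, 3, 6, 6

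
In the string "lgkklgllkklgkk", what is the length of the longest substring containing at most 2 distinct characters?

add l: window [l] (1 distinct), len 1
add g: window [l, g] (2 distinct), len 2
add k: window [g, k] (2 distinct), len 2
add k: window [g, k, k] (2 distinct), len 3
add l: window [k, k, l] (2 distinct), len 3
add g: window [l, g] (2 distinct), len 2
add l: window [l, g, l] (2 distinct), len 3
add l: window [l, g, l, l] (2 distinct), len 4
add k: window [l, l, k] (2 distinct), len 3
add k: window [l, l, k, k] (2 distinct), len 4
add l: window [l, l, k, k, l] (2 distinct), len 5
add g: window [l, g] (2 distinct), len 2
add k: window [g, k] (2 distinct), len 2
add k: window [g, k, k] (2 distinct), len 3
Longest length with ≤2 distinct: 5.

5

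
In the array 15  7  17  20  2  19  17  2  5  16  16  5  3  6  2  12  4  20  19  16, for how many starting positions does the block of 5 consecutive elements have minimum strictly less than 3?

13

(15, 7, 17, 20, 2) → min 2  < 3 ✓
(7, 17, 20, 2, 19) → min 2  < 3 ✓
(17, 20, 2, 19, 17) → min 2  < 3 ✓
(20, 2, 19, 17, 2) → min 2  < 3 ✓
(2, 19, 17, 2, 5) → min 2  < 3 ✓
(19, 17, 2, 5, 16) → min 2  < 3 ✓
(17, 2, 5, 16, 16) → min 2  < 3 ✓
(2, 5, 16, 16, 5) → min 2  < 3 ✓
(5, 16, 16, 5, 3) → min 3
(16, 16, 5, 3, 6) → min 3
(16, 5, 3, 6, 2) → min 2  < 3 ✓
(5, 3, 6, 2, 12) → min 2  < 3 ✓
(3, 6, 2, 12, 4) → min 2  < 3 ✓
(6, 2, 12, 4, 20) → min 2  < 3 ✓
(2, 12, 4, 20, 19) → min 2  < 3 ✓
(12, 4, 20, 19, 16) → min 4
13 windows satisfy the condition.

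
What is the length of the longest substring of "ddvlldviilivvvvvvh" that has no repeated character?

add d: [d] len 1
add d (repeat d, move left end past it): [d] len 1
add v: [d, v] len 2
add l: [d, v, l] len 3
add l (repeat l, move left end past it): [l] len 1
add d: [l, d] len 2
add v: [l, d, v] len 3
add i: [l, d, v, i] len 4
add i (repeat i, move left end past it): [i] len 1
add l: [i, l] len 2
add i (repeat i, move left end past it): [l, i] len 2
add v: [l, i, v] len 3
add v (repeat v, move left end past it): [v] len 1
add v (repeat v, move left end past it): [v] len 1
add v (repeat v, move left end past it): [v] len 1
add v (repeat v, move left end past it): [v] len 1
add v (repeat v, move left end past it): [v] len 1
add h: [v, h] len 2
Longest all-distinct length: 4.

4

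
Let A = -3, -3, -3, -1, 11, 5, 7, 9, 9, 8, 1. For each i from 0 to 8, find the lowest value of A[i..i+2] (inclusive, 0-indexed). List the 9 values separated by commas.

[-3, -3, -3] → min -3
[-3, -3, -1] → min -3
[-3, -1, 11] → min -3
[-1, 11, 5] → min -1
[11, 5, 7] → min 5
[5, 7, 9] → min 5
[7, 9, 9] → min 7
[9, 9, 8] → min 8
[9, 8, 1] → min 1

-3, -3, -3, -1, 5, 5, 7, 8, 1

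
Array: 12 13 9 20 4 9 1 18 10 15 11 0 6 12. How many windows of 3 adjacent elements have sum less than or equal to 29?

6

(12, 13, 9) → sum 34
(13, 9, 20) → sum 42
(9, 20, 4) → sum 33
(20, 4, 9) → sum 33
(4, 9, 1) → sum 14  ≤ 29 ✓
(9, 1, 18) → sum 28  ≤ 29 ✓
(1, 18, 10) → sum 29  ≤ 29 ✓
(18, 10, 15) → sum 43
(10, 15, 11) → sum 36
(15, 11, 0) → sum 26  ≤ 29 ✓
(11, 0, 6) → sum 17  ≤ 29 ✓
(0, 6, 12) → sum 18  ≤ 29 ✓
6 windows satisfy the condition.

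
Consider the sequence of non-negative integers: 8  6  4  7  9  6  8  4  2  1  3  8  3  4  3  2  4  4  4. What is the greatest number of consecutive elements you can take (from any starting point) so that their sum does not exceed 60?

14

add 8: [8] sum 8, len 1
add 6: [8, 6] sum 14, len 2
add 4: [8, 6, 4] sum 18, len 3
add 7: [8, 6, 4, 7] sum 25, len 4
add 9: [8, 6, 4, 7, 9] sum 34, len 5
add 6: [8, 6, 4, 7, 9, 6] sum 40, len 6
add 8: [8, 6, 4, 7, 9, 6, 8] sum 48, len 7
add 4: [8, 6, 4, 7, 9, 6, 8, 4] sum 52, len 8
add 2: [8, 6, 4, 7, 9, 6, 8, 4, 2] sum 54, len 9
add 1: [8, 6, 4, 7, 9, 6, 8, 4, 2, 1] sum 55, len 10
add 3: [8, 6, 4, 7, 9, 6, 8, 4, 2, 1, 3] sum 58, len 11
add 8: [6, 4, 7, 9, 6, 8, 4, 2, 1, 3, 8] sum 58, len 11
add 3: [4, 7, 9, 6, 8, 4, 2, 1, 3, 8, 3] sum 55, len 11
add 4: [4, 7, 9, 6, 8, 4, 2, 1, 3, 8, 3, 4] sum 59, len 12
add 3: [7, 9, 6, 8, 4, 2, 1, 3, 8, 3, 4, 3] sum 58, len 12
add 2: [7, 9, 6, 8, 4, 2, 1, 3, 8, 3, 4, 3, 2] sum 60, len 13
add 4: [9, 6, 8, 4, 2, 1, 3, 8, 3, 4, 3, 2, 4] sum 57, len 13
add 4: [6, 8, 4, 2, 1, 3, 8, 3, 4, 3, 2, 4, 4] sum 52, len 13
add 4: [6, 8, 4, 2, 1, 3, 8, 3, 4, 3, 2, 4, 4, 4] sum 56, len 14
Longest length seen: 14.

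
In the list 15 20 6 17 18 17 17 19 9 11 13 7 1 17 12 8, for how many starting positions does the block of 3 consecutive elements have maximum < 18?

6

(15, 20, 6) → max 20
(20, 6, 17) → max 20
(6, 17, 18) → max 18
(17, 18, 17) → max 18
(18, 17, 17) → max 18
(17, 17, 19) → max 19
(17, 19, 9) → max 19
(19, 9, 11) → max 19
(9, 11, 13) → max 13  < 18 ✓
(11, 13, 7) → max 13  < 18 ✓
(13, 7, 1) → max 13  < 18 ✓
(7, 1, 17) → max 17  < 18 ✓
(1, 17, 12) → max 17  < 18 ✓
(17, 12, 8) → max 17  < 18 ✓
6 windows satisfy the condition.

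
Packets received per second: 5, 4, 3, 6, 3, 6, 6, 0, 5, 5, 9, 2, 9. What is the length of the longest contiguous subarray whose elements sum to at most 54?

add 5: [5] sum 5, len 1
add 4: [5, 4] sum 9, len 2
add 3: [5, 4, 3] sum 12, len 3
add 6: [5, 4, 3, 6] sum 18, len 4
add 3: [5, 4, 3, 6, 3] sum 21, len 5
add 6: [5, 4, 3, 6, 3, 6] sum 27, len 6
add 6: [5, 4, 3, 6, 3, 6, 6] sum 33, len 7
add 0: [5, 4, 3, 6, 3, 6, 6, 0] sum 33, len 8
add 5: [5, 4, 3, 6, 3, 6, 6, 0, 5] sum 38, len 9
add 5: [5, 4, 3, 6, 3, 6, 6, 0, 5, 5] sum 43, len 10
add 9: [5, 4, 3, 6, 3, 6, 6, 0, 5, 5, 9] sum 52, len 11
add 2: [5, 4, 3, 6, 3, 6, 6, 0, 5, 5, 9, 2] sum 54, len 12
add 9: [3, 6, 3, 6, 6, 0, 5, 5, 9, 2, 9] sum 54, len 11
Longest length seen: 12.

12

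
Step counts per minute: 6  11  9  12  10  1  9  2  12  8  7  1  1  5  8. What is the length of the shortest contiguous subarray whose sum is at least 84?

11

Extend right; whenever the sum reaches 84, record the length and shrink from the left:
add 6: running sum 6 < 84
add 11: running sum 17 < 84
add 9: running sum 26 < 84
add 12: running sum 38 < 84
add 10: running sum 48 < 84
add 1: running sum 49 < 84
add 9: running sum 58 < 84
add 2: running sum 60 < 84
add 12: running sum 72 < 84
add 8: running sum 80 < 84
end 10: [6, 11, 9, 12, 10, 1, 9, 2, 12, 8, 7] sum 87, len 11
end 11: [6, 11, 9, 12, 10, 1, 9, 2, 12, 8, 7, 1] sum 88, len 12
end 12: [6, 11, 9, 12, 10, 1, 9, 2, 12, 8, 7, 1, 1] sum 89, len 13
end 13: [11, 9, 12, 10, 1, 9, 2, 12, 8, 7, 1, 1, 5] sum 88, len 13
end 14: [9, 12, 10, 1, 9, 2, 12, 8, 7, 1, 1, 5, 8] sum 85, len 13
Shortest qualifying length: 11.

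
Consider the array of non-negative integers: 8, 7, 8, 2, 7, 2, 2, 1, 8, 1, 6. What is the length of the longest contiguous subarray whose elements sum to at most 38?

9

→ 8: sum 8, len 1
→ 7: sum 15, len 2
→ 8: sum 23, len 3
→ 2: sum 25, len 4
→ 7: sum 32, len 5
→ 2: sum 34, len 6
→ 2: sum 36, len 7
→ 1: sum 37, len 8
→ 8 (dropped 8): sum 37, len 8
→ 1: sum 38, len 9
→ 6 (dropped 7): sum 37, len 9
Longest length seen: 9.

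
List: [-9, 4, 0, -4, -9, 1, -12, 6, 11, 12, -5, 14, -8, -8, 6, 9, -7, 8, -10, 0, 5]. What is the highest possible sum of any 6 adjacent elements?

30

(-9, 4, 0, -4, -9, 1) → sum -17
(4, 0, -4, -9, 1, -12) → sum -20
(0, -4, -9, 1, -12, 6) → sum -18
(-4, -9, 1, -12, 6, 11) → sum -7
(-9, 1, -12, 6, 11, 12) → sum 9
(1, -12, 6, 11, 12, -5) → sum 13
(-12, 6, 11, 12, -5, 14) → sum 26
(6, 11, 12, -5, 14, -8) → sum 30
(11, 12, -5, 14, -8, -8) → sum 16
(12, -5, 14, -8, -8, 6) → sum 11
(-5, 14, -8, -8, 6, 9) → sum 8
(14, -8, -8, 6, 9, -7) → sum 6
(-8, -8, 6, 9, -7, 8) → sum 0
(-8, 6, 9, -7, 8, -10) → sum -2
(6, 9, -7, 8, -10, 0) → sum 6
(9, -7, 8, -10, 0, 5) → sum 5
Highest of these is 30.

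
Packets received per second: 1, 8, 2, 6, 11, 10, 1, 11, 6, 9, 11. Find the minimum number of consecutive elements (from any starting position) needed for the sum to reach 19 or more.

add 1: running sum 1 < 19
add 8: running sum 9 < 19
add 2: running sum 11 < 19
add 6: running sum 17 < 19
add 11: shortest ending here [2, 6, 11] sum 19, len 3
add 10: shortest ending here [11, 10] sum 21, len 2
add 1: shortest ending here [11, 10, 1] sum 22, len 3
add 11: shortest ending here [10, 1, 11] sum 22, len 3
add 6: shortest ending here [10, 1, 11, 6] sum 28, len 4
add 9: shortest ending here [11, 6, 9] sum 26, len 3
add 11: shortest ending here [9, 11] sum 20, len 2
Shortest qualifying length: 2.

2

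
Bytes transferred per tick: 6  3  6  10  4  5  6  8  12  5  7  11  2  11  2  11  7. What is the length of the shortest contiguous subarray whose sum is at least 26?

3

add 6: running sum 6 < 26
add 3: running sum 9 < 26
add 6: running sum 15 < 26
add 10: running sum 25 < 26
add 4: shortest ending here [6, 3, 6, 10, 4] sum 29, len 5
add 5: shortest ending here [3, 6, 10, 4, 5] sum 28, len 5
add 6: shortest ending here [6, 10, 4, 5, 6] sum 31, len 5
add 8: shortest ending here [10, 4, 5, 6, 8] sum 33, len 5
add 12: shortest ending here [6, 8, 12] sum 26, len 3
add 5: shortest ending here [6, 8, 12, 5] sum 31, len 4
add 7: shortest ending here [8, 12, 5, 7] sum 32, len 4
add 11: shortest ending here [12, 5, 7, 11] sum 35, len 4
add 2: shortest ending here [12, 5, 7, 11, 2] sum 37, len 5
add 11: shortest ending here [7, 11, 2, 11] sum 31, len 4
add 2: shortest ending here [11, 2, 11, 2] sum 26, len 4
add 11: shortest ending here [2, 11, 2, 11] sum 26, len 4
add 7: shortest ending here [11, 2, 11, 7] sum 31, len 4
Shortest qualifying length: 3.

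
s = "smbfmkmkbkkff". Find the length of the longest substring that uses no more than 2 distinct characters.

4

Extend right; when distinct count exceeds 2, shrink from the left:
[s] 1 distinct, len 1
[s, m] 2 distinct, len 2
[m, b] 2 distinct, len 2
[b, f] 2 distinct, len 2
[f, m] 2 distinct, len 2
[m, k] 2 distinct, len 2
[m, k, m] 2 distinct, len 3
[m, k, m, k] 2 distinct, len 4
[k, b] 2 distinct, len 2
[k, b, k] 2 distinct, len 3
[k, b, k, k] 2 distinct, len 4
[k, k, f] 2 distinct, len 3
[k, k, f, f] 2 distinct, len 4
Longest length with ≤2 distinct: 4.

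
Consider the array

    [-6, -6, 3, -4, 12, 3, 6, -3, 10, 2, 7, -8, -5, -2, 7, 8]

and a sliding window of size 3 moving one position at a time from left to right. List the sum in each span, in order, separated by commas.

-9, -7, 11, 11, 21, 6, 13, 9, 19, 1, -6, -15, 0, 13

Sliding a size-3 window across the 16 values:
-6 -6 3 → sum -9
-6 3 -4 → sum -7
3 -4 12 → sum 11
-4 12 3 → sum 11
12 3 6 → sum 21
3 6 -3 → sum 6
6 -3 10 → sum 13
-3 10 2 → sum 9
10 2 7 → sum 19
2 7 -8 → sum 1
7 -8 -5 → sum -6
-8 -5 -2 → sum -15
-5 -2 7 → sum 0
-2 7 8 → sum 13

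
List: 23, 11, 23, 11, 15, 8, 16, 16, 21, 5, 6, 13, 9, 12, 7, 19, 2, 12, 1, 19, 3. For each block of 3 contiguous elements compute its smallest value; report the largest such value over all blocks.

16

23 11 23 → min 11
11 23 11 → min 11
23 11 15 → min 11
11 15 8 → min 8
15 8 16 → min 8
8 16 16 → min 8
16 16 21 → min 16
16 21 5 → min 5
21 5 6 → min 5
5 6 13 → min 5
6 13 9 → min 6
13 9 12 → min 9
9 12 7 → min 7
12 7 19 → min 7
7 19 2 → min 2
19 2 12 → min 2
2 12 1 → min 1
12 1 19 → min 1
1 19 3 → min 1
Largest of these is 16.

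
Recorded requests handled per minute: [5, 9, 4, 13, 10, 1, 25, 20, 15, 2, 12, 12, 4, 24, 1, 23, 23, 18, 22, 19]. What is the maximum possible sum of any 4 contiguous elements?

86

5 9 4 13 → sum 31
9 4 13 10 → sum 36
4 13 10 1 → sum 28
13 10 1 25 → sum 49
10 1 25 20 → sum 56
1 25 20 15 → sum 61
25 20 15 2 → sum 62
20 15 2 12 → sum 49
15 2 12 12 → sum 41
2 12 12 4 → sum 30
12 12 4 24 → sum 52
12 4 24 1 → sum 41
4 24 1 23 → sum 52
24 1 23 23 → sum 71
1 23 23 18 → sum 65
23 23 18 22 → sum 86
23 18 22 19 → sum 82
Maximum of these is 86.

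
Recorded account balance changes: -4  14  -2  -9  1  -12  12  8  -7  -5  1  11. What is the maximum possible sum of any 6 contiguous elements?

20

[-4, 14, -2, -9, 1, -12] → sum -12
[14, -2, -9, 1, -12, 12] → sum 4
[-2, -9, 1, -12, 12, 8] → sum -2
[-9, 1, -12, 12, 8, -7] → sum -7
[1, -12, 12, 8, -7, -5] → sum -3
[-12, 12, 8, -7, -5, 1] → sum -3
[12, 8, -7, -5, 1, 11] → sum 20
Maximum of these is 20.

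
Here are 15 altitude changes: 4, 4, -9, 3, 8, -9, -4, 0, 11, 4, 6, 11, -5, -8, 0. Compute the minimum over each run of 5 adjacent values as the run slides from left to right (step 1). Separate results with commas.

-9, -9, -9, -9, -9, -9, -4, 0, -5, -8, -8

4 4 -9 3 8 → min -9
4 -9 3 8 -9 → min -9
-9 3 8 -9 -4 → min -9
3 8 -9 -4 0 → min -9
8 -9 -4 0 11 → min -9
-9 -4 0 11 4 → min -9
-4 0 11 4 6 → min -4
0 11 4 6 11 → min 0
11 4 6 11 -5 → min -5
4 6 11 -5 -8 → min -8
6 11 -5 -8 0 → min -8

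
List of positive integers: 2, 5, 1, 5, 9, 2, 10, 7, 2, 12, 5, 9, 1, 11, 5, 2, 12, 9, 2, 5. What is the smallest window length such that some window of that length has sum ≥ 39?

add 2: running sum 2 < 39
add 5: running sum 7 < 39
add 1: running sum 8 < 39
add 5: running sum 13 < 39
add 9: running sum 22 < 39
add 2: running sum 24 < 39
add 10: running sum 34 < 39
add 7: shortest ending here [5, 1, 5, 9, 2, 10, 7] sum 39, len 7
add 2: shortest ending here [5, 1, 5, 9, 2, 10, 7, 2] sum 41, len 8
add 12: shortest ending here [9, 2, 10, 7, 2, 12] sum 42, len 6
add 5: shortest ending here [9, 2, 10, 7, 2, 12, 5] sum 47, len 7
add 9: shortest ending here [10, 7, 2, 12, 5, 9] sum 45, len 6
add 1: shortest ending here [10, 7, 2, 12, 5, 9, 1] sum 46, len 7
add 11: shortest ending here [2, 12, 5, 9, 1, 11] sum 40, len 6
add 5: shortest ending here [12, 5, 9, 1, 11, 5] sum 43, len 6
add 2: shortest ending here [12, 5, 9, 1, 11, 5, 2] sum 45, len 7
add 12: shortest ending here [9, 1, 11, 5, 2, 12] sum 40, len 6
add 9: shortest ending here [11, 5, 2, 12, 9] sum 39, len 5
add 2: shortest ending here [11, 5, 2, 12, 9, 2] sum 41, len 6
add 5: shortest ending here [11, 5, 2, 12, 9, 2, 5] sum 46, len 7
Shortest qualifying length: 5.

5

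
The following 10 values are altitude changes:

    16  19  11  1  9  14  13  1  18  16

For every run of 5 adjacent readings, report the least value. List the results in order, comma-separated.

16 19 11 1 9 → min 1
19 11 1 9 14 → min 1
11 1 9 14 13 → min 1
1 9 14 13 1 → min 1
9 14 13 1 18 → min 1
14 13 1 18 16 → min 1

1, 1, 1, 1, 1, 1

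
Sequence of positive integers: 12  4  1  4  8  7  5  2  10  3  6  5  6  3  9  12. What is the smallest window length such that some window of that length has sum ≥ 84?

15

add 12: running sum 12 < 84
add 4: running sum 16 < 84
add 1: running sum 17 < 84
add 4: running sum 21 < 84
add 8: running sum 29 < 84
add 7: running sum 36 < 84
add 5: running sum 41 < 84
add 2: running sum 43 < 84
add 10: running sum 53 < 84
add 3: running sum 56 < 84
add 6: running sum 62 < 84
add 5: running sum 67 < 84
add 6: running sum 73 < 84
add 3: running sum 76 < 84
end 14: [12, 4, 1, 4, 8, 7, 5, 2, 10, 3, 6, 5, 6, 3, 9] sum 85, len 15
end 15: [4, 1, 4, 8, 7, 5, 2, 10, 3, 6, 5, 6, 3, 9, 12] sum 85, len 15
Shortest qualifying length: 15.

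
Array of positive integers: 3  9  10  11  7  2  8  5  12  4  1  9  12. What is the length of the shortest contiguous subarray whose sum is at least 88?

12

add 3: running sum 3 < 88
add 9: running sum 12 < 88
add 10: running sum 22 < 88
add 11: running sum 33 < 88
add 7: running sum 40 < 88
add 2: running sum 42 < 88
add 8: running sum 50 < 88
add 5: running sum 55 < 88
add 12: running sum 67 < 88
add 4: running sum 71 < 88
add 1: running sum 72 < 88
add 9: running sum 81 < 88
add 12: shortest ending here [9, 10, 11, 7, 2, 8, 5, 12, 4, 1, 9, 12] sum 90, len 12
Shortest qualifying length: 12.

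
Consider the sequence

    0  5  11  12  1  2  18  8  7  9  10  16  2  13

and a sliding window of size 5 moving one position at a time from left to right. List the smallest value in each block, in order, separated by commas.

(0, 5, 11, 12, 1) → min 0
(5, 11, 12, 1, 2) → min 1
(11, 12, 1, 2, 18) → min 1
(12, 1, 2, 18, 8) → min 1
(1, 2, 18, 8, 7) → min 1
(2, 18, 8, 7, 9) → min 2
(18, 8, 7, 9, 10) → min 7
(8, 7, 9, 10, 16) → min 7
(7, 9, 10, 16, 2) → min 2
(9, 10, 16, 2, 13) → min 2

0, 1, 1, 1, 1, 2, 7, 7, 2, 2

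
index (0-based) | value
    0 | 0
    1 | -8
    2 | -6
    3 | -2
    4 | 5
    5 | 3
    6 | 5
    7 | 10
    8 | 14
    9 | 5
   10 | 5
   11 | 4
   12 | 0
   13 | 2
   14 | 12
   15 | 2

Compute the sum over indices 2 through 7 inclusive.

15

Elements at indices 2..7: -6, -2, 5, 3, 5, 10
sum(-6, -2, 5, 3, 5, 10) = 15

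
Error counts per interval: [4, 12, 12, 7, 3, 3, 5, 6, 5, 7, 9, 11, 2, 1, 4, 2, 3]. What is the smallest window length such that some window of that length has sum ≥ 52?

add 4: running sum 4 < 52
add 12: running sum 16 < 52
add 12: running sum 28 < 52
add 7: running sum 35 < 52
add 3: running sum 38 < 52
add 3: running sum 41 < 52
add 5: running sum 46 < 52
end 7: [4, 12, 12, 7, 3, 3, 5, 6] sum 52, len 8
end 8: [12, 12, 7, 3, 3, 5, 6, 5] sum 53, len 8
end 9: [12, 12, 7, 3, 3, 5, 6, 5, 7] sum 60, len 9
end 10: [12, 7, 3, 3, 5, 6, 5, 7, 9] sum 57, len 9
end 11: [7, 3, 3, 5, 6, 5, 7, 9, 11] sum 56, len 9
end 12: [7, 3, 3, 5, 6, 5, 7, 9, 11, 2] sum 58, len 10
end 13: [3, 3, 5, 6, 5, 7, 9, 11, 2, 1] sum 52, len 10
end 14: [3, 5, 6, 5, 7, 9, 11, 2, 1, 4] sum 53, len 10
end 15: [5, 6, 5, 7, 9, 11, 2, 1, 4, 2] sum 52, len 10
end 16: [5, 6, 5, 7, 9, 11, 2, 1, 4, 2, 3] sum 55, len 11
Shortest qualifying length: 8.

8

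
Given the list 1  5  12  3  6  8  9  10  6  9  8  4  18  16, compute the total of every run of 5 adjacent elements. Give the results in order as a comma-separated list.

27, 34, 38, 36, 39, 42, 42, 37, 45, 55

Sliding a size-5 window across the 14 values:
[1, 5, 12, 3, 6] → sum 27
[5, 12, 3, 6, 8] → sum 34
[12, 3, 6, 8, 9] → sum 38
[3, 6, 8, 9, 10] → sum 36
[6, 8, 9, 10, 6] → sum 39
[8, 9, 10, 6, 9] → sum 42
[9, 10, 6, 9, 8] → sum 42
[10, 6, 9, 8, 4] → sum 37
[6, 9, 8, 4, 18] → sum 45
[9, 8, 4, 18, 16] → sum 55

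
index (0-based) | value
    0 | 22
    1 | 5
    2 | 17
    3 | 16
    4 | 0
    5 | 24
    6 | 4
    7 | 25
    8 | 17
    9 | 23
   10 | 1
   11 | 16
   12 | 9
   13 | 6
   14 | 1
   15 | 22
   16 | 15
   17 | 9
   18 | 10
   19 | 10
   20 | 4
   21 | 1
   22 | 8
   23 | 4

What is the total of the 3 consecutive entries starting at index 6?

Elements at indices 6..8: 4, 25, 17
sum(4, 25, 17) = 46

46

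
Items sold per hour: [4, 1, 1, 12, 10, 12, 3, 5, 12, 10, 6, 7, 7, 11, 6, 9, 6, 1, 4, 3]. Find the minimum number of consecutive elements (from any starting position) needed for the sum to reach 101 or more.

Extend right; whenever the sum reaches 101, record the length and shrink from the left:
add 4: running sum 4 < 101
add 1: running sum 5 < 101
add 1: running sum 6 < 101
add 12: running sum 18 < 101
add 10: running sum 28 < 101
add 12: running sum 40 < 101
add 3: running sum 43 < 101
add 5: running sum 48 < 101
add 12: running sum 60 < 101
add 10: running sum 70 < 101
add 6: running sum 76 < 101
add 7: running sum 83 < 101
add 7: running sum 90 < 101
end 13: [4, 1, 1, 12, 10, 12, 3, 5, 12, 10, 6, 7, 7, 11] sum 101, len 14
end 14: [12, 10, 12, 3, 5, 12, 10, 6, 7, 7, 11, 6] sum 101, len 12
end 15: [12, 10, 12, 3, 5, 12, 10, 6, 7, 7, 11, 6, 9] sum 110, len 13
end 16: [10, 12, 3, 5, 12, 10, 6, 7, 7, 11, 6, 9, 6] sum 104, len 13
end 17: [10, 12, 3, 5, 12, 10, 6, 7, 7, 11, 6, 9, 6, 1] sum 105, len 14
end 18: [10, 12, 3, 5, 12, 10, 6, 7, 7, 11, 6, 9, 6, 1, 4] sum 109, len 15
end 19: [12, 3, 5, 12, 10, 6, 7, 7, 11, 6, 9, 6, 1, 4, 3] sum 102, len 15
Shortest qualifying length: 12.

12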